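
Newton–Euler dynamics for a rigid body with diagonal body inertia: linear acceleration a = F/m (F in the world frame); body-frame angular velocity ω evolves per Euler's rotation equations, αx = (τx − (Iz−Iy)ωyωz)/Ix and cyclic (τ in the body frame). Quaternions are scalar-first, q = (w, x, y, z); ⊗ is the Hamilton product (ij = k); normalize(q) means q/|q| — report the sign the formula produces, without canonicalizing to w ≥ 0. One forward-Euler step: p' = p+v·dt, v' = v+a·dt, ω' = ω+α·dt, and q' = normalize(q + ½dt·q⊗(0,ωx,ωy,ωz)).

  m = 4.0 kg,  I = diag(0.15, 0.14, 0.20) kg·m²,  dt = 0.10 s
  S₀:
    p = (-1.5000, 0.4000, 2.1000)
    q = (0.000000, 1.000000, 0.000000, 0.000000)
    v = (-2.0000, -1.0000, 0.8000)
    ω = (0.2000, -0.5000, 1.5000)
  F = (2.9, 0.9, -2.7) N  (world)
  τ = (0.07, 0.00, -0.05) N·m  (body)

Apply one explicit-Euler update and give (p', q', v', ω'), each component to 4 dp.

linear accel F/m = (0.7250, 0.2250, -0.6750)
p + v·dt = (-1.7000, 0.3000, 2.1800)
v' = v + a·dt = (-1.9275, -0.9775, 0.7325)
(τ − ω×Iω)/I = (0.7667, 0.1071, -0.2550)
new body rate ω' = (0.2767, -0.4893, 1.4745)
2q̇ = q⊗(0,ω) = (-0.2000000, 0.0000000, -1.5000000, -0.5000000)
updated quaternion q' = (-0.0100, 0.9968, -0.0748, -0.0249)

p' = (-1.7000, 0.3000, 2.1800)
q' = (-0.0100, 0.9968, -0.0748, -0.0249)
v' = (-1.9275, -0.9775, 0.7325)
ω' = (0.2767, -0.4893, 1.4745)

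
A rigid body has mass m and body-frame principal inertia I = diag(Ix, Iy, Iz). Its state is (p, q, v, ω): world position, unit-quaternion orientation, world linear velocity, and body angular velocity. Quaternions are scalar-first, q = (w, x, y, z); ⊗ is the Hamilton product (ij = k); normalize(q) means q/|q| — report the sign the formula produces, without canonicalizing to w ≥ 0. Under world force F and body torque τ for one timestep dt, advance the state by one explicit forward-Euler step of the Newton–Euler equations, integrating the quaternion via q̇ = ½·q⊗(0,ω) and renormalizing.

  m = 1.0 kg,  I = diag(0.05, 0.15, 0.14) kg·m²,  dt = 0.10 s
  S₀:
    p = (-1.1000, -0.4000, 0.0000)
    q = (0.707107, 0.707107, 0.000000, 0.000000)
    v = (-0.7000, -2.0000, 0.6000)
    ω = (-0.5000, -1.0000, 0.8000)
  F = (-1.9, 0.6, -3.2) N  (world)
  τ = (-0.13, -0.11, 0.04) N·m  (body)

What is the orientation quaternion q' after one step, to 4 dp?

q' = (0.7231, 0.6878, -0.0635, -0.0071)

Hamilton product q⊗(0,ω) = (0.3535535, -0.3535535, -1.2727926, -0.1414214)
q' = normalize(q + ½dt·q⊗(0,ω)) = (0.7231, 0.6878, -0.0635, -0.0071)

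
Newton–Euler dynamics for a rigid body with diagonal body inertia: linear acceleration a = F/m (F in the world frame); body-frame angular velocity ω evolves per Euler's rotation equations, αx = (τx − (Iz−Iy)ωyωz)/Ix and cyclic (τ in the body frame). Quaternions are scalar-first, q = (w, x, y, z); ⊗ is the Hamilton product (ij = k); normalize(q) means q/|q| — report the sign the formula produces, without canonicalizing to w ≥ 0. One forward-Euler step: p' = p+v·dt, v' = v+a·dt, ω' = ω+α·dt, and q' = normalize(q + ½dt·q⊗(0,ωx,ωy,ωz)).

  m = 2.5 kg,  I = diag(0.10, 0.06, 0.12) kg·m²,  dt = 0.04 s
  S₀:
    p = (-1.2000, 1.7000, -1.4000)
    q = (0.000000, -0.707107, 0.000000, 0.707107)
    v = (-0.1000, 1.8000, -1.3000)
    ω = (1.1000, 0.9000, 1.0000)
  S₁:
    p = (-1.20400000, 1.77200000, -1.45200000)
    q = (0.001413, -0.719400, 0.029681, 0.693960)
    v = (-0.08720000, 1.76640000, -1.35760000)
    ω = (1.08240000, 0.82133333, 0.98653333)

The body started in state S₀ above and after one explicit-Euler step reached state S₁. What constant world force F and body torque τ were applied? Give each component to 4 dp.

F = (0.8000, -2.1000, -3.6000)
τ = (0.0100, -0.1400, -0.0800)

velocity change Δv = (0.01280000, -0.03360000, -0.05760000)
m·(v₁−v₀)/dt = (0.8000, -2.1000, -3.6000)
ω₁ − ω₀ = (-0.01760000, -0.07866667, -0.01346667)
applied torque τ = (0.0100, -0.1400, -0.0800)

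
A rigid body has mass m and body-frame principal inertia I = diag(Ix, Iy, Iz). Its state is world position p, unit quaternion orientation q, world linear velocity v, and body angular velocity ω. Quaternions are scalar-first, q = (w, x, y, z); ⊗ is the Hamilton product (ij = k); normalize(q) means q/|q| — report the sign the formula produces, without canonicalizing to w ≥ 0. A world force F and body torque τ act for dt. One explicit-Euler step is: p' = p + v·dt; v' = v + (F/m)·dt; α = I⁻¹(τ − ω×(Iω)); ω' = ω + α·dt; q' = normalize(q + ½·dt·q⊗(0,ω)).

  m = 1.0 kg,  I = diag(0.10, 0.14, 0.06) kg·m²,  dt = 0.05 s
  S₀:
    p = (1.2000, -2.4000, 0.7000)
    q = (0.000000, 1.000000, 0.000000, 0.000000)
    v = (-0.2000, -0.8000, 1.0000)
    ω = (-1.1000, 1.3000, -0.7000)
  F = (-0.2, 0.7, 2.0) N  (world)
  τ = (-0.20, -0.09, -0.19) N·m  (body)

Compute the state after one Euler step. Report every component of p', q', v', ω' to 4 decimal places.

p' = (1.1900, -2.4400, 0.7500)
q' = (0.0275, 0.9989, 0.0175, 0.0325)
v' = (-0.2100, -0.7650, 1.1000)
ω' = (-1.2364, 1.2569, -0.8107)

a = F/m = (-0.2000, 0.7000, 2.0000)
p + v·dt = (1.1900, -2.4400, 0.7500)
new velocity v' = (-0.2100, -0.7650, 1.1000)
angular accel α = (-2.7280, -0.8629, -2.2133)
ω + α·dt = (-1.2364, 1.2569, -0.8107)
q⊗(0,ω) = (1.1000000, 0.0000000, 0.7000000, 1.3000000)
q + ½dt·q⊗(0,ω), renormalized = (0.0275, 0.9989, 0.0175, 0.0325)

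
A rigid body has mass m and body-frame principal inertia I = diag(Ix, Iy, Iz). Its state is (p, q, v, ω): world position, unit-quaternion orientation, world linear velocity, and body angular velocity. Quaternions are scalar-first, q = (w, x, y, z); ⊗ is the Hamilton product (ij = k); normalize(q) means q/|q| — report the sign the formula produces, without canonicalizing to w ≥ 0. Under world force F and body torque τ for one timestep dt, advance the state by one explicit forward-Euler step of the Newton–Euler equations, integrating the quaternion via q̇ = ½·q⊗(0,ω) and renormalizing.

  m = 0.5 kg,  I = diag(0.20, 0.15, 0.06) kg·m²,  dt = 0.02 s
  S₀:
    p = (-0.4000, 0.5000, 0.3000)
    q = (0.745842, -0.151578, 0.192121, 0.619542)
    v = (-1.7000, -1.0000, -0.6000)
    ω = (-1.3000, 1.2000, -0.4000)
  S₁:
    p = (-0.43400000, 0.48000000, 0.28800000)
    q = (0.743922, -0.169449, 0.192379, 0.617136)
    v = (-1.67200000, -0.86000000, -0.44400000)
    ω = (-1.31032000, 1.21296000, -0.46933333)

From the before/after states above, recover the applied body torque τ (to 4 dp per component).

Δω = ω₁−ω₀ = (-0.01032000, 0.01296000, -0.06933333)
I·α + gyro = (-0.0600, 0.1700, -0.1300)

τ = (-0.0600, 0.1700, -0.1300)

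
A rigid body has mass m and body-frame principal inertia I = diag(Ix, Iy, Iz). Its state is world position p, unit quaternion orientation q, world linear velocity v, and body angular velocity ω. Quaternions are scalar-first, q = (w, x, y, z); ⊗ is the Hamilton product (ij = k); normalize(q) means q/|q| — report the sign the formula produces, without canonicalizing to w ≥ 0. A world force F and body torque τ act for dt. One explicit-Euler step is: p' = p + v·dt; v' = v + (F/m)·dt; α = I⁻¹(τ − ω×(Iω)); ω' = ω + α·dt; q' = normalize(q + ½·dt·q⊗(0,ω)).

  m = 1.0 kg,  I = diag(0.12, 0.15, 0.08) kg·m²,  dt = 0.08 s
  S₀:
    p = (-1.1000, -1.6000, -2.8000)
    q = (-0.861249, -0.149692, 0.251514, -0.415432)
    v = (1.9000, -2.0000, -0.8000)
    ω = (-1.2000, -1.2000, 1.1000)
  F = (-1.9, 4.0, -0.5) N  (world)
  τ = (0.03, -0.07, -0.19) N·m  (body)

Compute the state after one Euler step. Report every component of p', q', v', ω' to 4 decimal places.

p' = p + v·dt = (-0.9480, -1.7600, -2.8640)
v' = v + a·dt = (1.7480, -1.6800, -0.8400)
ω×(Iω) gyroscopic = (0.0924, -0.0528, 0.0432)
(τ − ω×Iω)/I = (-0.5200, -0.1147, -2.9150)
ω + α·dt = (-1.2416, -1.2092, 0.8668)
Hamilton product q⊗(0,ω) = (0.5791616, 0.8116458, 1.6966784, -0.4659267)
q + ½dt·q⊗(0,ω), renormalized = (-0.8354, -0.1168, 0.3183, -0.4327)

p' = (-0.9480, -1.7600, -2.8640)
q' = (-0.8354, -0.1168, 0.3183, -0.4327)
v' = (1.7480, -1.6800, -0.8400)
ω' = (-1.2416, -1.2092, 0.8668)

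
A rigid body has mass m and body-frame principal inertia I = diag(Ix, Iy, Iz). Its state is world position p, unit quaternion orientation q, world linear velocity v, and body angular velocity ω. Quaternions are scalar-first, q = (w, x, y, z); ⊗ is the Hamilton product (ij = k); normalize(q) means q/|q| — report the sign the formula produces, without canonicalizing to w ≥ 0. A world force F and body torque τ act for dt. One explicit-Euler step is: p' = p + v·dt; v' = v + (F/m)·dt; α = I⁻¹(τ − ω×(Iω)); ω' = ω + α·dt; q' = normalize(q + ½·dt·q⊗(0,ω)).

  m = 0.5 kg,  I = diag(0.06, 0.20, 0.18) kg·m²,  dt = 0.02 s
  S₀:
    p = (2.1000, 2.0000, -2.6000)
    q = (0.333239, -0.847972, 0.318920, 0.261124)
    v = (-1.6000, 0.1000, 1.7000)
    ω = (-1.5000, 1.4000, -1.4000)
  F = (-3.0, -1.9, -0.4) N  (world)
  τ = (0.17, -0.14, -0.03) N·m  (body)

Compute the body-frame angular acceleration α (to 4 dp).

α = (2.1800, 0.5600, 1.4667)

gyro term ω×Iω = (0.0392, -0.2520, -0.2940)
α = I⁻¹(τ − ω×Iω) = (2.1800, 0.5600, 1.4667)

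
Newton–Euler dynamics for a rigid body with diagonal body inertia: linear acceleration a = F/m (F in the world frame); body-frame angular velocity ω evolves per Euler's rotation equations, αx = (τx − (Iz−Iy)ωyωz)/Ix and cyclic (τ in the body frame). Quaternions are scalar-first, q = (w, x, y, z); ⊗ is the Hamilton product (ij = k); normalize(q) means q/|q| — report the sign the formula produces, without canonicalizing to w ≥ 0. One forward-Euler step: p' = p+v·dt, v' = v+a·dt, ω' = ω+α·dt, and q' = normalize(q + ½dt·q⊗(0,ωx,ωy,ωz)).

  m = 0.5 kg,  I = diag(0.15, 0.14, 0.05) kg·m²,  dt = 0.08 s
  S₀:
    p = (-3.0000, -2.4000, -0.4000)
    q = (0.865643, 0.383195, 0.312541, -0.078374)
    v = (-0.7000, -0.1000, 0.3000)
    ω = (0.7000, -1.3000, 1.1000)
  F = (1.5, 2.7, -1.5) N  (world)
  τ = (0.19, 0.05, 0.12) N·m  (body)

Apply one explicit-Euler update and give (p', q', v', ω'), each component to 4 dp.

(τ − ω×Iω)/I = (0.4087, -0.1929, 2.2180)
ω + α·dt = (0.7327, -1.3154, 1.2774)
2q̇ = q⊗(0,ω) = (0.2242782, 0.8478590, -1.6017122, 0.2352751)
q + ½dt·q⊗(0,ω), renormalized = (0.8723, 0.4160, 0.2478, -0.0688)
a = F/m = (3.0000, 5.4000, -3.0000)
p + v·dt = (-3.0560, -2.4080, -0.3760)
v' = v + a·dt = (-0.4600, 0.3320, 0.0600)

p' = (-3.0560, -2.4080, -0.3760)
q' = (0.8723, 0.4160, 0.2478, -0.0688)
v' = (-0.4600, 0.3320, 0.0600)
ω' = (0.7327, -1.3154, 1.2774)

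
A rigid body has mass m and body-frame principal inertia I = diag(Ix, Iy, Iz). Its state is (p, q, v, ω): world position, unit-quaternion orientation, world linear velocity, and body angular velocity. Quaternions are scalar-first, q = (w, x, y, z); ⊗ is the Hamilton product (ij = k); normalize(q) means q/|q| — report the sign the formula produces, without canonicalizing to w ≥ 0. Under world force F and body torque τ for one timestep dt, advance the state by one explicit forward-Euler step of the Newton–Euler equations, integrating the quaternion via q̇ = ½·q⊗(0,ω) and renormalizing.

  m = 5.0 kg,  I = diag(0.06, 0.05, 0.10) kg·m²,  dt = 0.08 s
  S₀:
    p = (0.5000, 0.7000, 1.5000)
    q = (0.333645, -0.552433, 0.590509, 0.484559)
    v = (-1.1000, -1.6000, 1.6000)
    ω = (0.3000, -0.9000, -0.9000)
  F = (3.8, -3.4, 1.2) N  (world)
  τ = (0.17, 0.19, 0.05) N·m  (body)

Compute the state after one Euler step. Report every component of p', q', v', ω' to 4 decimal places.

p' = (0.4120, 0.5720, 1.6280)
q' = (0.3785, -0.5515, 0.5637, 0.4847)
v' = (-1.0392, -1.6544, 1.6192)
ω' = (0.4727, -0.6133, -0.8622)

linear accel F/m = (0.7600, -0.6800, 0.2400)
p + v·dt = (0.4120, 0.5720, 1.6280)
v + (F/m)dt = (-1.0392, -1.6544, 1.6192)
α = I⁻¹(τ − ω×Iω) = (2.1583, 3.5840, 0.4730)
ω' = ω + α·dt = (0.4727, -0.6133, -0.8622)
Hamilton product q⊗(0,ω) = (1.1332911, 0.0047385, -0.6521025, 0.0197565)
q + ½dt·q⊗(0,ω), renormalized = (0.3785, -0.5515, 0.5637, 0.4847)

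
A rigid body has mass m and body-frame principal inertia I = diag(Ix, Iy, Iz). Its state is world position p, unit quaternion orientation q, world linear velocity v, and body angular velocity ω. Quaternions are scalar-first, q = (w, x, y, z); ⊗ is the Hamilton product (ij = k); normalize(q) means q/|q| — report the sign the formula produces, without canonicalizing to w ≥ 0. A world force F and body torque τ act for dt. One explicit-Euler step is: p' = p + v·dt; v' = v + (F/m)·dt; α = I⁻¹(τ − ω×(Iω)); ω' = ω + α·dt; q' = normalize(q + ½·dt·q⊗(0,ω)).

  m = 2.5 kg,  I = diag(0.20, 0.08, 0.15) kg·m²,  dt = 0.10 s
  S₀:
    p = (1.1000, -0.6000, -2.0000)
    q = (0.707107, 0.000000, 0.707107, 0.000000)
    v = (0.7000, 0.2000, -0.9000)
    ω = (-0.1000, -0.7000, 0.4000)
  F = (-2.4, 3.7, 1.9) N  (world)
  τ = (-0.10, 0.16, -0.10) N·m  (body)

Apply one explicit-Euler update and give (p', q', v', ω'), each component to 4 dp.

p' = (1.1700, -0.5800, -2.0900)
q' = (0.7313, 0.0106, 0.6818, 0.0177)
v' = (0.6040, 0.3480, -0.8240)
ω' = (-0.1402, -0.4975, 0.3389)

angular accel α = (-0.4020, 2.0250, -0.6107)
ω + α·dt = (-0.1402, -0.4975, 0.3389)
2q̇ = q⊗(0,ω) = (0.4949749, 0.2121321, -0.4949749, 0.3535535)
updated quaternion q' = (0.7313, 0.0106, 0.6818, 0.0177)
a = (-0.9600, 1.4800, 0.7600)
p' = p + v·dt = (1.1700, -0.5800, -2.0900)
v' = v + a·dt = (0.6040, 0.3480, -0.8240)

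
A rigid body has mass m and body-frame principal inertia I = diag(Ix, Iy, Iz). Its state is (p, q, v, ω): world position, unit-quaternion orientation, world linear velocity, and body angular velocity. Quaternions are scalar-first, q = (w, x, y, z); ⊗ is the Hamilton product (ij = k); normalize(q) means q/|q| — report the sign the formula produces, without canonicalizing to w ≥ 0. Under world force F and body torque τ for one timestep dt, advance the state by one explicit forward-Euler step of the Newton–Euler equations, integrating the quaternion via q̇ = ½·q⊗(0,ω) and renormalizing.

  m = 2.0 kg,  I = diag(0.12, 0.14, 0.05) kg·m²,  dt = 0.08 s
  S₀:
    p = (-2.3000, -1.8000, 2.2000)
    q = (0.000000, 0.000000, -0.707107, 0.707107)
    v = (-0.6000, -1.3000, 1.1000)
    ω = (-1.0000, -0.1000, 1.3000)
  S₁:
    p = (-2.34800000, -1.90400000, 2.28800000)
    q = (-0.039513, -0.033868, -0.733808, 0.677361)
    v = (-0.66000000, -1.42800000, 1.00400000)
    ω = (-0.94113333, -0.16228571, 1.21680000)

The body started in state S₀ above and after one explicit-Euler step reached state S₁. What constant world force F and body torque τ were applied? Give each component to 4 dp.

F = (-1.5000, -3.2000, -2.4000)
τ = (0.1000, -0.2000, -0.0500)

Δv = v₁−v₀ = (-0.06000000, -0.12800000, -0.09600000)
m·(v₁−v₀)/dt = (-1.5000, -3.2000, -2.4000)
rate change Δω = (0.05886667, -0.06228571, -0.08320000)
precession coupling = (0.0117, -0.0910, 0.0020)
τ = I·(Δω/dt) + ω₀×(Iω₀) = (0.1000, -0.2000, -0.0500)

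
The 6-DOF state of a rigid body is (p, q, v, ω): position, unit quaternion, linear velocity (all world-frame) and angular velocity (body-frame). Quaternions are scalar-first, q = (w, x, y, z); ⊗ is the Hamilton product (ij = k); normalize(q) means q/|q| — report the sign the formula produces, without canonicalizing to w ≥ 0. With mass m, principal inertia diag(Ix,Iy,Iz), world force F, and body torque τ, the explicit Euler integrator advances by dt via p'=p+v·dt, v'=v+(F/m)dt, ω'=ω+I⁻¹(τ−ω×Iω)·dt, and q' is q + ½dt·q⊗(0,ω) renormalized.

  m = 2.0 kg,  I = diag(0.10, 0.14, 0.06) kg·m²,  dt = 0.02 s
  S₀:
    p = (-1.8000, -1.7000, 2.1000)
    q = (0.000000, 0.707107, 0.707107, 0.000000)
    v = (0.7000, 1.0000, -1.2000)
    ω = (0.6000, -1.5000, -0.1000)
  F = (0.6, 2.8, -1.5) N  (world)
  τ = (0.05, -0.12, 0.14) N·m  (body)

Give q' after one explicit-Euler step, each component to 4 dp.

2q̇ = q⊗(0,ω) = (0.6363963, -0.0707107, 0.0707107, -1.4849247)
q' = normalize(q + ½dt·q⊗(0,ω)) = (0.0064, 0.7063, 0.7077, -0.0148)

q' = (0.0064, 0.7063, 0.7077, -0.0148)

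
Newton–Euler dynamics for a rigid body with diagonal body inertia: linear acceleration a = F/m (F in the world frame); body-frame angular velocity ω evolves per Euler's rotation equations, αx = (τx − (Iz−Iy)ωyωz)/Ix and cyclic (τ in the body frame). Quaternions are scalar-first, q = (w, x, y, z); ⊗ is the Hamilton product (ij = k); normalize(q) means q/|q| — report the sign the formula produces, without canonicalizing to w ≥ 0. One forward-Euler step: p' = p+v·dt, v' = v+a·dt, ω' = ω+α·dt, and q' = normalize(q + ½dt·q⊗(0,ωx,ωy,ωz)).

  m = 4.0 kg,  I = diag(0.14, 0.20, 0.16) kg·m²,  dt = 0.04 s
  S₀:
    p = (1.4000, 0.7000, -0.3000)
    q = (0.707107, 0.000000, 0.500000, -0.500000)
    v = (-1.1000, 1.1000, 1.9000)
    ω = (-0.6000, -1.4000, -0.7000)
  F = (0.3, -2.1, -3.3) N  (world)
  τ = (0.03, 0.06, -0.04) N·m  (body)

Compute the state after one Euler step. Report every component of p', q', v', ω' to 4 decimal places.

angular accel α = (0.4943, 0.3420, -0.5650)
ω + α·dt = (-0.5802, -1.3863, -0.7226)
2q̇ = q⊗(0,ω) = (0.3500000, -1.4742642, -0.6899498, -0.1949749)
updated quaternion q' = (0.7137, -0.0295, 0.4859, -0.5036)
a = (0.0750, -0.5250, -0.8250)
new position p' = (1.3560, 0.7440, -0.2240)
new velocity v' = (-1.0970, 1.0790, 1.8670)

p' = (1.3560, 0.7440, -0.2240)
q' = (0.7137, -0.0295, 0.4859, -0.5036)
v' = (-1.0970, 1.0790, 1.8670)
ω' = (-0.5802, -1.3863, -0.7226)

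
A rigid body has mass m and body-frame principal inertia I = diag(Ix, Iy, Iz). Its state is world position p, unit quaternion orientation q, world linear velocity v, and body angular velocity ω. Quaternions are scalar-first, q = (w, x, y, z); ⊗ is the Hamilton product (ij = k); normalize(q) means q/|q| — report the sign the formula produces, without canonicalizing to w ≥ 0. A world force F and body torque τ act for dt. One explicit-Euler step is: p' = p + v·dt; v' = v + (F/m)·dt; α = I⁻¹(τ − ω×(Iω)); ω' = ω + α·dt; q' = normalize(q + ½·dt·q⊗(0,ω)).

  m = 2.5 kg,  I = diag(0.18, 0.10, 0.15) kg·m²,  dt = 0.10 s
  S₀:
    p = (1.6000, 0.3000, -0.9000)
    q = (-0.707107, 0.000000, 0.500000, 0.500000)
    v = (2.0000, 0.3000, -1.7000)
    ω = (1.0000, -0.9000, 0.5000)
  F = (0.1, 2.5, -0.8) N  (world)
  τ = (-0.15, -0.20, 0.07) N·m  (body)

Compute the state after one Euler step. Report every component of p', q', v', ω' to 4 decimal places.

precession coupling ω×(Iω) = (-0.0225, 0.0150, 0.0720)
α = I⁻¹(τ − ω×Iω) = (-0.7083, -2.1500, -0.0133)
new body rate ω' = (0.9292, -1.1150, 0.4987)
2q̇ = q⊗(0,ω) = (0.2000000, -0.0071070, 1.1363963, -0.8535535)
q' = normalize(q + ½dt·q⊗(0,ω)) = (-0.6953, -0.0004, 0.5554, 0.4561)
linear accel F/m = (0.0400, 1.0000, -0.3200)
p' = p + v·dt = (1.8000, 0.3300, -1.0700)
v' = v + a·dt = (2.0040, 0.4000, -1.7320)

p' = (1.8000, 0.3300, -1.0700)
q' = (-0.6953, -0.0004, 0.5554, 0.4561)
v' = (2.0040, 0.4000, -1.7320)
ω' = (0.9292, -1.1150, 0.4987)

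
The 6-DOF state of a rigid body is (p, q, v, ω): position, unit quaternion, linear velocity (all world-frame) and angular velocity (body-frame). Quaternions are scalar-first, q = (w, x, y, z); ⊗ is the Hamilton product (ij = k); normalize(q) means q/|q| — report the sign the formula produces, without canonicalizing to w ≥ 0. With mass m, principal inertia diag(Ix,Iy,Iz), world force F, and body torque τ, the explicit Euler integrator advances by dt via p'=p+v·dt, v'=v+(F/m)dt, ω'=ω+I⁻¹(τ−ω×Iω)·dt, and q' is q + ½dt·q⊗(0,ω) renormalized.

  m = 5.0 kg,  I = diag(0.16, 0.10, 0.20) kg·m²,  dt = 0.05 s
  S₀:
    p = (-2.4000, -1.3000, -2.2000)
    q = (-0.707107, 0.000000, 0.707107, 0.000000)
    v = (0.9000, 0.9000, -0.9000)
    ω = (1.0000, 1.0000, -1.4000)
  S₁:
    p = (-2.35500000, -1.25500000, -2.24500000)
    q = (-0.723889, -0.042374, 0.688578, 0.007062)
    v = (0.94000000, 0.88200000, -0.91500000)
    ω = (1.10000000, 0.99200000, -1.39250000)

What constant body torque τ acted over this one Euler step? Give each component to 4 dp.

τ = (0.1800, 0.0400, -0.0300)

ω₁ − ω₀ = (0.10000000, -0.00800000, 0.00750000)
precession coupling = (-0.1400, 0.0560, -0.0600)
τ = I·(Δω/dt) + ω₀×(Iω₀) = (0.1800, 0.0400, -0.0300)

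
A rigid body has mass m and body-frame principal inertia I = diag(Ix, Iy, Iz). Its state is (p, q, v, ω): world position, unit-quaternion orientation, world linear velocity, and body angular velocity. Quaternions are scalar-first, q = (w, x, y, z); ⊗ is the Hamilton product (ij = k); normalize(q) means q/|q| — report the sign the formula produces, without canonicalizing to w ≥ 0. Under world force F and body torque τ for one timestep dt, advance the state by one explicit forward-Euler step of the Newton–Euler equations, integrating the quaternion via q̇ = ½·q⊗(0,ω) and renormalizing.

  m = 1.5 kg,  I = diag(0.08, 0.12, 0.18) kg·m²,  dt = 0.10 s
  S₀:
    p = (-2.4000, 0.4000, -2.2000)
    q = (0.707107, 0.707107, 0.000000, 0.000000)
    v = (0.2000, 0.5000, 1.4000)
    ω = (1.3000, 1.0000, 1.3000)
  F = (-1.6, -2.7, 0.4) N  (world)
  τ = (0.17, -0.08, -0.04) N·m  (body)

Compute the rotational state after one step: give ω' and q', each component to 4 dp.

precession coupling ω×(Iω) = (0.0780, -0.1690, 0.0520)
α = I⁻¹(τ − ω×Iω) = (1.1500, 0.7417, -0.5111)
ω + α·dt = (1.4150, 1.0742, 1.2489)
Hamilton product q⊗(0,ω) = (-0.9192391, 0.9192391, -0.2121321, 1.6263461)
updated quaternion q' = (0.6576, 0.7490, -0.0105, 0.0809)

ω' = (1.4150, 1.0742, 1.2489)
q' = (0.6576, 0.7490, -0.0105, 0.0809)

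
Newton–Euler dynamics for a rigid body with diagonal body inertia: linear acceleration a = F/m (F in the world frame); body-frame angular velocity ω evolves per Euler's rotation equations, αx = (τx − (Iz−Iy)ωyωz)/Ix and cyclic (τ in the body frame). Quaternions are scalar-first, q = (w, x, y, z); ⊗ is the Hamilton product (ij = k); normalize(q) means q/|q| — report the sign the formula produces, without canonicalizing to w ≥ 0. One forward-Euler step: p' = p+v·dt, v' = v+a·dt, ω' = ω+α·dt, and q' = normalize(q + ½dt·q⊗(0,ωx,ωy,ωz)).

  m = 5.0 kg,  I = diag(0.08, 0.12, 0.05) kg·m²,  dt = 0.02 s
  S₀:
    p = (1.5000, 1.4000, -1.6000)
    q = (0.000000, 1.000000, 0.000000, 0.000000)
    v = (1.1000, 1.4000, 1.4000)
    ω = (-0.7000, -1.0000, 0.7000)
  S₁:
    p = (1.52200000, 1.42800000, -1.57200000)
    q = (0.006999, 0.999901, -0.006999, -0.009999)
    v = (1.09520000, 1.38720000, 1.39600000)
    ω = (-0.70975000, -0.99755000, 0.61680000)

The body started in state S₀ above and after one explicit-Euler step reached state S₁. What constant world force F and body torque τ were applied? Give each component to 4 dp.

F = (-1.2000, -3.2000, -1.0000)
τ = (0.0100, 0.0000, -0.1800)

v₁ − v₀ = (-0.00480000, -0.01280000, -0.00400000)
F = m·Δv/dt = (-1.2000, -3.2000, -1.0000)
Δω = ω₁−ω₀ = (-0.00975000, 0.00245000, -0.08320000)
gyro term ω₀×Iω₀ = (0.0490, -0.0147, 0.0280)
applied torque τ = (0.0100, 0.0000, -0.1800)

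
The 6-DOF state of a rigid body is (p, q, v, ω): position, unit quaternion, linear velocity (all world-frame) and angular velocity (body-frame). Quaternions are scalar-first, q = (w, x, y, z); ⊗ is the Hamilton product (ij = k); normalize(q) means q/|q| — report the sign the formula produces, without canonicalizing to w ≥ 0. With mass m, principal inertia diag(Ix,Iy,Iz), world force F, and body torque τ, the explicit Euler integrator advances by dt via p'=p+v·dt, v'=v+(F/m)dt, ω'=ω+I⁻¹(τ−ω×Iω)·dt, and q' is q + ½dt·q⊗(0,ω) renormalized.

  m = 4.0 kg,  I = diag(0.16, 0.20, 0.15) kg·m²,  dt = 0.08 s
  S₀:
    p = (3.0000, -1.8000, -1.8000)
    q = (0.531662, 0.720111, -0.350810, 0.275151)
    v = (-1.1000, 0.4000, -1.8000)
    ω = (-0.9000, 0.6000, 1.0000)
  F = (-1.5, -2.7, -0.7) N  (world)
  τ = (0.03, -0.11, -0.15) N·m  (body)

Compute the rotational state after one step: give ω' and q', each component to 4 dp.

ω' = (-0.8700, 0.5596, 0.9315)
q' = (0.5540, 0.6792, -0.3761, 0.3005)

angular accel α = (0.3750, -0.5050, -0.8560)
new body rate ω' = (-0.8700, 0.5596, 0.9315)
q⊗(0,ω) = (0.5834349, -0.9943964, -0.6487497, 0.6479996)
updated quaternion q' = (0.5540, 0.6792, -0.3761, 0.3005)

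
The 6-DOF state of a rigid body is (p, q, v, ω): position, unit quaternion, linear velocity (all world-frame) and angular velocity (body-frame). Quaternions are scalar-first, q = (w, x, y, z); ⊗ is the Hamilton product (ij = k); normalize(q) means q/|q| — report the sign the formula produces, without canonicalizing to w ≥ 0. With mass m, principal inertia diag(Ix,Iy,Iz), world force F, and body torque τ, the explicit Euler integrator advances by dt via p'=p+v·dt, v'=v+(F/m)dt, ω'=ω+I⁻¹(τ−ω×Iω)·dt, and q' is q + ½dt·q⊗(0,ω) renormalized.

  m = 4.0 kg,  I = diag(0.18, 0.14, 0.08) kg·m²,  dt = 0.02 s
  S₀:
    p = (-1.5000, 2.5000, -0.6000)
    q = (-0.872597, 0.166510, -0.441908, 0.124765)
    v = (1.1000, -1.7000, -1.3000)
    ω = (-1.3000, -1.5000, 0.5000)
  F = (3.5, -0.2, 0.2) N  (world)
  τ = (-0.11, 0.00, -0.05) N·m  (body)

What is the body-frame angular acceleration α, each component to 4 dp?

α = (-0.8611, 0.4643, 0.3500)

precession coupling ω×(Iω) = (0.0450, -0.0650, -0.0780)
angular accel α = (-0.8611, 0.4643, 0.3500)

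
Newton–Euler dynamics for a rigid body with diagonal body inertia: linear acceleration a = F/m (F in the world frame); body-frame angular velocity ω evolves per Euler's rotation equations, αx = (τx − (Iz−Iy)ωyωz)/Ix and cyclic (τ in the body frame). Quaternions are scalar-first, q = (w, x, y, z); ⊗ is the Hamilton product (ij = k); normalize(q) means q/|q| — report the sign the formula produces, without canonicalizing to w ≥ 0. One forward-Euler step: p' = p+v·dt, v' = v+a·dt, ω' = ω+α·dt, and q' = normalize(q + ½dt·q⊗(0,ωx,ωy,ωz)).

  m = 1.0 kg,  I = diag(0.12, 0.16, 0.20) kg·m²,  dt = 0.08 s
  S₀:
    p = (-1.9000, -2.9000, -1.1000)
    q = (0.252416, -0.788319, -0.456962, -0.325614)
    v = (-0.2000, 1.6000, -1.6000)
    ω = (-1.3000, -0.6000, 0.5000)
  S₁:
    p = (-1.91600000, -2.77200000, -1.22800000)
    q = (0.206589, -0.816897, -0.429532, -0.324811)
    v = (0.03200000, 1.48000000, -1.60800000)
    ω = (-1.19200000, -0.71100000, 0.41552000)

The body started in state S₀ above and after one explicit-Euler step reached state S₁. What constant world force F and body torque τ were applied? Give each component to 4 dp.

v₁ − v₀ = (0.23200000, -0.12000000, -0.00800000)
applied force F = (2.9000, -1.5000, -0.1000)
rate change Δω = (0.10800000, -0.11100000, -0.08448000)
precession coupling = (-0.0120, 0.0520, 0.0312)
applied torque τ = (0.1500, -0.1700, -0.1800)

F = (2.9000, -1.5000, -0.1000)
τ = (0.1500, -0.1700, -0.1800)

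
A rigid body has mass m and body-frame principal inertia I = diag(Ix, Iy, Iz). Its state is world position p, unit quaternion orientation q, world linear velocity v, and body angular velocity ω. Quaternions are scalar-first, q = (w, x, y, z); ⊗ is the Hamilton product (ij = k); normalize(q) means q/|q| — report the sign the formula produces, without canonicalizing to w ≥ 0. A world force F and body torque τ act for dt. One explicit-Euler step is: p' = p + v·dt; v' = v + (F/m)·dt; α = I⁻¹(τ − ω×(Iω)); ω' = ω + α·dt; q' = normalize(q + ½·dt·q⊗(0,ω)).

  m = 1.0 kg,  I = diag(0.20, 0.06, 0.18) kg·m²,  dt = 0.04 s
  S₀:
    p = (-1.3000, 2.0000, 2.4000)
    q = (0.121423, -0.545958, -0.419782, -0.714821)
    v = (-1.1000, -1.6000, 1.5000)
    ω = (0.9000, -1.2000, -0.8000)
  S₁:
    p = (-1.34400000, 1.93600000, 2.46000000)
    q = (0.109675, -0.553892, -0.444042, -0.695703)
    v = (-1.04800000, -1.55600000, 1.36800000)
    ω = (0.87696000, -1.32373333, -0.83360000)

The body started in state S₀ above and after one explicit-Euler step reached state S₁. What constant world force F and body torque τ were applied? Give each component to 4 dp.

Δω = ω₁−ω₀ = (-0.02304000, -0.12373333, -0.03360000)
precession coupling = (0.1152, -0.0144, 0.1512)
applied torque τ = (0.0000, -0.2000, 0.0000)
v₁ − v₀ = (0.05200000, 0.04400000, -0.13200000)
applied force F = (1.3000, 1.1000, -3.3000)

F = (1.3000, 1.1000, -3.3000)
τ = (0.0000, -0.2000, 0.0000)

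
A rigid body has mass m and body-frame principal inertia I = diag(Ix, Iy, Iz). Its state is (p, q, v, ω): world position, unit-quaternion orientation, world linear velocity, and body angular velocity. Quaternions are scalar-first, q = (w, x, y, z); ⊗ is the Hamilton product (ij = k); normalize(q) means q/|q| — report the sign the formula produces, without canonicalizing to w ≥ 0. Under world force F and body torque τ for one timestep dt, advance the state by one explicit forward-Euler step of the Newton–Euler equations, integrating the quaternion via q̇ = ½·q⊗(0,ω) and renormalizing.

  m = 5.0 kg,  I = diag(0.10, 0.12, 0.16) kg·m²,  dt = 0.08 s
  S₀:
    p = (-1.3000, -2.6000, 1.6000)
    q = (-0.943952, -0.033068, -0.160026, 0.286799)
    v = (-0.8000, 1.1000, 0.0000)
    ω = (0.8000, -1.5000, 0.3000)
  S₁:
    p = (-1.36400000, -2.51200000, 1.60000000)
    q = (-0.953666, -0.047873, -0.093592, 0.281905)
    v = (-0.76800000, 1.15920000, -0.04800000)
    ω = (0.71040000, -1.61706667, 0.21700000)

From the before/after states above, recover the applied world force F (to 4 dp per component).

F = (2.0000, 3.7000, -3.0000)

Δv = v₁−v₀ = (0.03200000, 0.05920000, -0.04800000)
F = m·Δv/dt = (2.0000, 3.7000, -3.0000)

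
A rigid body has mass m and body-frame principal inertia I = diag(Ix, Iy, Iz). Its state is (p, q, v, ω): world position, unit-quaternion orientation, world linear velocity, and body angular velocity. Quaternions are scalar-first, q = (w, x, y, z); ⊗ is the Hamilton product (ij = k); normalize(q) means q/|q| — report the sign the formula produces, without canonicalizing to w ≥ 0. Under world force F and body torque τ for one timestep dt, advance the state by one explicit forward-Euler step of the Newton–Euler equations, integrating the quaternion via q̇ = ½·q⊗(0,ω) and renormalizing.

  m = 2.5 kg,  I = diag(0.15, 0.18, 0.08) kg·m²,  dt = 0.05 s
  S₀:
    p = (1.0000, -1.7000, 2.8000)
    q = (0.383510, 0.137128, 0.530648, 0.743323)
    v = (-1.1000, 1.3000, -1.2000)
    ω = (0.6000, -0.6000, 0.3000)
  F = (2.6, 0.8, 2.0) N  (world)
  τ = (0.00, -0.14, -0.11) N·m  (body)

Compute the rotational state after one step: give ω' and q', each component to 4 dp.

angular accel α = (-0.1200, -0.8478, -1.2400)
ω' = ω + α·dt = (0.5940, -0.6424, 0.2380)
q⊗(0,ω) = (0.0131151, 0.8352942, 0.1747494, -0.2856126)
q' = normalize(q + ½dt·q⊗(0,ω)) = (0.3837, 0.1580, 0.5349, 0.7360)

ω' = (0.5940, -0.6424, 0.2380)
q' = (0.3837, 0.1580, 0.5349, 0.7360)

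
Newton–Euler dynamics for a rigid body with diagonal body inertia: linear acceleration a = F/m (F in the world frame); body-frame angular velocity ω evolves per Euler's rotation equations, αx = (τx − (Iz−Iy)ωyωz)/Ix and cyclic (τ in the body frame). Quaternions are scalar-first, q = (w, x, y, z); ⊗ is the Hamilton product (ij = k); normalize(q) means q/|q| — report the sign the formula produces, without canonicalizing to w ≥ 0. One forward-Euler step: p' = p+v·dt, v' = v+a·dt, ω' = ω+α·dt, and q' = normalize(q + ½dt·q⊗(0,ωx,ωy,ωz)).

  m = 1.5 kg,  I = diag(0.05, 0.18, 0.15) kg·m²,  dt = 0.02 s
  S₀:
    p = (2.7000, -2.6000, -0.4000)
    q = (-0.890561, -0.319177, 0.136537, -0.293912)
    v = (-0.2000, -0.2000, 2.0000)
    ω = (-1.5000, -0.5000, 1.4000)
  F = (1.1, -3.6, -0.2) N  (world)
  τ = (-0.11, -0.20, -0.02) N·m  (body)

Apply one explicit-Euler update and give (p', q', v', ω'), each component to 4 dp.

new position p' = (2.6960, -2.6040, -0.3600)
v' = v + a·dt = (-0.1853, -0.2480, 1.9973)
(τ − ω×Iω)/I = (-2.6200, -2.2778, -0.7833)
new body rate ω' = (-1.5524, -0.5456, 1.3843)
q⊗(0,ω) = (0.0009798, 1.3800373, 1.3329963, -0.8823914)
updated quaternion q' = (-0.8904, -0.3053, 0.1498, -0.3027)

p' = (2.6960, -2.6040, -0.3600)
q' = (-0.8904, -0.3053, 0.1498, -0.3027)
v' = (-0.1853, -0.2480, 1.9973)
ω' = (-1.5524, -0.5456, 1.3843)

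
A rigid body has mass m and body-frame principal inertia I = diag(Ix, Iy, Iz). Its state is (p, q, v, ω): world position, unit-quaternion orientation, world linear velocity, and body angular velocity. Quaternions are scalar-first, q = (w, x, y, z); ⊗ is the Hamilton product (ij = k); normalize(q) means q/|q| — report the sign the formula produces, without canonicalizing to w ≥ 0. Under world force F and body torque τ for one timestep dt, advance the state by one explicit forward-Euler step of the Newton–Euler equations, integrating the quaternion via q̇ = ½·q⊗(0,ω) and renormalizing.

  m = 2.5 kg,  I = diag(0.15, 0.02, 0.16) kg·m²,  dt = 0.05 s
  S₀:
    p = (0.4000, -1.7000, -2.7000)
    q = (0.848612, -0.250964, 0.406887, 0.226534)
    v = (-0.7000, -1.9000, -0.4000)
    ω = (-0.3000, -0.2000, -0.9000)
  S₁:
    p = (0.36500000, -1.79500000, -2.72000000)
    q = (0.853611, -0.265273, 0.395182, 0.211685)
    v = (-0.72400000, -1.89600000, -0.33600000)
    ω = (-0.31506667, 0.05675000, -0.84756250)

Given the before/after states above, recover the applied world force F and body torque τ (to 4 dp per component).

F = (-1.2000, 0.2000, 3.2000)
τ = (-0.0200, 0.1000, 0.1600)

Δω = ω₁−ω₀ = (-0.01506667, 0.25675000, 0.05243750)
gyro term ω₀×Iω₀ = (0.0252, -0.0027, -0.0078)
I·α + gyro = (-0.0200, 0.1000, 0.1600)
velocity change Δv = (-0.02400000, 0.00400000, 0.06400000)
F = m·Δv/dt = (-1.2000, 0.2000, 3.2000)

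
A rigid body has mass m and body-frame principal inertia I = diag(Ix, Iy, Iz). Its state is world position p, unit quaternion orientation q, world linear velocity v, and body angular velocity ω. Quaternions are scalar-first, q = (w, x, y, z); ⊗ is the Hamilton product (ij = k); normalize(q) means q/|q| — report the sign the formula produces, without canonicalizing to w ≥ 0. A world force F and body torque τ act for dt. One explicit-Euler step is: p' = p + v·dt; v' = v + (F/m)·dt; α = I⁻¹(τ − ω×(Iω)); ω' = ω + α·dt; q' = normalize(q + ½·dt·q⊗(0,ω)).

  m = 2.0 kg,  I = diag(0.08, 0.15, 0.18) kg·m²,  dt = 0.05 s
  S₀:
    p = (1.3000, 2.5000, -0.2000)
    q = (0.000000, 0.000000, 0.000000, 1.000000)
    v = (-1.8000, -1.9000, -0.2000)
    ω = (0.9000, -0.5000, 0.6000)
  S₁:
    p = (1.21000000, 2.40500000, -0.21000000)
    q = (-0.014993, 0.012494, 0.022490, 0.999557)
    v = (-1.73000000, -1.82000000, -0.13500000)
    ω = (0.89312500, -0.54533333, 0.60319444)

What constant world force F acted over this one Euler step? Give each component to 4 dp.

velocity change Δv = (0.07000000, 0.08000000, 0.06500000)
F = m·Δv/dt = (2.8000, 3.2000, 2.6000)

F = (2.8000, 3.2000, 2.6000)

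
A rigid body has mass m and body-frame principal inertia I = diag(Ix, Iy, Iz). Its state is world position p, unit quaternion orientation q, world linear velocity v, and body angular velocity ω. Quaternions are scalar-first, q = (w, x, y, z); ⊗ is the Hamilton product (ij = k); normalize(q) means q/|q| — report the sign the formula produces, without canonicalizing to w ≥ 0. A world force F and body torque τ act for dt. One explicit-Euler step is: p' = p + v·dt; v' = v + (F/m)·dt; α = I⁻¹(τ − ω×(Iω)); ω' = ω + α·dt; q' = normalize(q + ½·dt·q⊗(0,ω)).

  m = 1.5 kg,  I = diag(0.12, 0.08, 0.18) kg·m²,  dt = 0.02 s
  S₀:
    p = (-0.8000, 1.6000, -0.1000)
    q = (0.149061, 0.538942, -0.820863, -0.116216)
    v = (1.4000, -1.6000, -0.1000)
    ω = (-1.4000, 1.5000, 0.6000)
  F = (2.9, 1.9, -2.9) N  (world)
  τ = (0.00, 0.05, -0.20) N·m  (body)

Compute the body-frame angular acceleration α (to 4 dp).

α = (-0.7500, -0.0050, -1.5778)

ω×(Iω) gyroscopic = (0.0900, 0.0504, 0.0840)
α = I⁻¹(τ − ω×Iω) = (-0.7500, -0.0050, -1.5778)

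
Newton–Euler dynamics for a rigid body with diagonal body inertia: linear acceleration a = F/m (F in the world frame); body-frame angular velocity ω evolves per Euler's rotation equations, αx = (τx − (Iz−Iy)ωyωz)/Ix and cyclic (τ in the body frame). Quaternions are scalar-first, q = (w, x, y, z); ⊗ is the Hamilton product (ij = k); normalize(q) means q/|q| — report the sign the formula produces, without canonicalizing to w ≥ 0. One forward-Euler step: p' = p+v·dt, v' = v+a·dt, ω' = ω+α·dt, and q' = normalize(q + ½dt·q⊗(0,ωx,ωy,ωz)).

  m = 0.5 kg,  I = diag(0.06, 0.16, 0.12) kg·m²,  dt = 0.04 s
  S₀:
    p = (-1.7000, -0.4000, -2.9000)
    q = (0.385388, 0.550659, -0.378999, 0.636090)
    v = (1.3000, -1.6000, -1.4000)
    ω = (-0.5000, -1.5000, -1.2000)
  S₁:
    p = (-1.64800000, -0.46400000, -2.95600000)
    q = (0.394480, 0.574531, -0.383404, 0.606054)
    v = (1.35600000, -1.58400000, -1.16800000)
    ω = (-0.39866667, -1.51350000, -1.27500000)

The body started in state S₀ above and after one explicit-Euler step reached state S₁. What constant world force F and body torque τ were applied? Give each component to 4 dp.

rate change Δω = (0.10133333, -0.01350000, -0.07500000)
I·α + gyro = (0.0800, -0.0900, -0.1500)
velocity change Δv = (0.05600000, 0.01600000, 0.23200000)
m·(v₁−v₀)/dt = (0.7000, 0.2000, 2.9000)

F = (0.7000, 0.2000, 2.9000)
τ = (0.0800, -0.0900, -0.1500)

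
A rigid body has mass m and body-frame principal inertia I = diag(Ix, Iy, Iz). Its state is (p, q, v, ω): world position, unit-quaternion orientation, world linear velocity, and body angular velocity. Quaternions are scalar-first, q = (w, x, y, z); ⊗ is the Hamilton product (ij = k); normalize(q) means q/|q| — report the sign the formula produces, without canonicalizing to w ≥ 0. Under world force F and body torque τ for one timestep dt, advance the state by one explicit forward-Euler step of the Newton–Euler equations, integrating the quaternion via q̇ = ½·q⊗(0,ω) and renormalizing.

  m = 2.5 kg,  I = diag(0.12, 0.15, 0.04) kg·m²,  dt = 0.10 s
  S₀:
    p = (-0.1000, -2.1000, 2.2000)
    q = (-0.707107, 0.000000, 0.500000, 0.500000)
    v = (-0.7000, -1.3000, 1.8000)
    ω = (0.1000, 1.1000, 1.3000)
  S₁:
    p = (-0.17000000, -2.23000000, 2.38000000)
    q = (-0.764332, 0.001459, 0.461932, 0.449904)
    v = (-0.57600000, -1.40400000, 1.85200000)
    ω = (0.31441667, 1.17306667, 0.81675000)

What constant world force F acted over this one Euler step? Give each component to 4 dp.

Δv = v₁−v₀ = (0.12400000, -0.10400000, 0.05200000)
m·(v₁−v₀)/dt = (3.1000, -2.6000, 1.3000)

F = (3.1000, -2.6000, 1.3000)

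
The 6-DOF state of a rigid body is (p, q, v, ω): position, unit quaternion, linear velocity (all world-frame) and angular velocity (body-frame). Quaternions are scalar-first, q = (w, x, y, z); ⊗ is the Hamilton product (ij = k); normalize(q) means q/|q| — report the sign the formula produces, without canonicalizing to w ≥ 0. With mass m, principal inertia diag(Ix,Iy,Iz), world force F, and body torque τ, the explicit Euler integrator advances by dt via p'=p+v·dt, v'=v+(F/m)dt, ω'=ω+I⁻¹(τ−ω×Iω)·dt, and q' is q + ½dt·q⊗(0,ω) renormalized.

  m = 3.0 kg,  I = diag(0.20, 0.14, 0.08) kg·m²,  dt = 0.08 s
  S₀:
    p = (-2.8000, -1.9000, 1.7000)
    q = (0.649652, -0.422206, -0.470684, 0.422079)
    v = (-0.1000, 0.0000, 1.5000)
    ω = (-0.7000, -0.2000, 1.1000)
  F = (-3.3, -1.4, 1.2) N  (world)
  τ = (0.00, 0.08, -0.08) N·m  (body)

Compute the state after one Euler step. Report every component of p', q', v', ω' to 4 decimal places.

ω×(Iω) gyroscopic = (0.0132, -0.0924, -0.0084)
α = I⁻¹(τ − ω×Iω) = (-0.0660, 1.2314, -0.8950)
ω + α·dt = (-0.7053, -0.1015, 1.0284)
q⊗(0,ω) = (-0.8539679, -0.8880930, 0.0390409, 0.4695796)
updated quaternion q' = (0.6146, -0.4571, -0.4685, 0.4402)
p' = p + v·dt = (-2.8080, -1.9000, 1.8200)
v' = v + a·dt = (-0.1880, -0.0373, 1.5320)

p' = (-2.8080, -1.9000, 1.8200)
q' = (0.6146, -0.4571, -0.4685, 0.4402)
v' = (-0.1880, -0.0373, 1.5320)
ω' = (-0.7053, -0.1015, 1.0284)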